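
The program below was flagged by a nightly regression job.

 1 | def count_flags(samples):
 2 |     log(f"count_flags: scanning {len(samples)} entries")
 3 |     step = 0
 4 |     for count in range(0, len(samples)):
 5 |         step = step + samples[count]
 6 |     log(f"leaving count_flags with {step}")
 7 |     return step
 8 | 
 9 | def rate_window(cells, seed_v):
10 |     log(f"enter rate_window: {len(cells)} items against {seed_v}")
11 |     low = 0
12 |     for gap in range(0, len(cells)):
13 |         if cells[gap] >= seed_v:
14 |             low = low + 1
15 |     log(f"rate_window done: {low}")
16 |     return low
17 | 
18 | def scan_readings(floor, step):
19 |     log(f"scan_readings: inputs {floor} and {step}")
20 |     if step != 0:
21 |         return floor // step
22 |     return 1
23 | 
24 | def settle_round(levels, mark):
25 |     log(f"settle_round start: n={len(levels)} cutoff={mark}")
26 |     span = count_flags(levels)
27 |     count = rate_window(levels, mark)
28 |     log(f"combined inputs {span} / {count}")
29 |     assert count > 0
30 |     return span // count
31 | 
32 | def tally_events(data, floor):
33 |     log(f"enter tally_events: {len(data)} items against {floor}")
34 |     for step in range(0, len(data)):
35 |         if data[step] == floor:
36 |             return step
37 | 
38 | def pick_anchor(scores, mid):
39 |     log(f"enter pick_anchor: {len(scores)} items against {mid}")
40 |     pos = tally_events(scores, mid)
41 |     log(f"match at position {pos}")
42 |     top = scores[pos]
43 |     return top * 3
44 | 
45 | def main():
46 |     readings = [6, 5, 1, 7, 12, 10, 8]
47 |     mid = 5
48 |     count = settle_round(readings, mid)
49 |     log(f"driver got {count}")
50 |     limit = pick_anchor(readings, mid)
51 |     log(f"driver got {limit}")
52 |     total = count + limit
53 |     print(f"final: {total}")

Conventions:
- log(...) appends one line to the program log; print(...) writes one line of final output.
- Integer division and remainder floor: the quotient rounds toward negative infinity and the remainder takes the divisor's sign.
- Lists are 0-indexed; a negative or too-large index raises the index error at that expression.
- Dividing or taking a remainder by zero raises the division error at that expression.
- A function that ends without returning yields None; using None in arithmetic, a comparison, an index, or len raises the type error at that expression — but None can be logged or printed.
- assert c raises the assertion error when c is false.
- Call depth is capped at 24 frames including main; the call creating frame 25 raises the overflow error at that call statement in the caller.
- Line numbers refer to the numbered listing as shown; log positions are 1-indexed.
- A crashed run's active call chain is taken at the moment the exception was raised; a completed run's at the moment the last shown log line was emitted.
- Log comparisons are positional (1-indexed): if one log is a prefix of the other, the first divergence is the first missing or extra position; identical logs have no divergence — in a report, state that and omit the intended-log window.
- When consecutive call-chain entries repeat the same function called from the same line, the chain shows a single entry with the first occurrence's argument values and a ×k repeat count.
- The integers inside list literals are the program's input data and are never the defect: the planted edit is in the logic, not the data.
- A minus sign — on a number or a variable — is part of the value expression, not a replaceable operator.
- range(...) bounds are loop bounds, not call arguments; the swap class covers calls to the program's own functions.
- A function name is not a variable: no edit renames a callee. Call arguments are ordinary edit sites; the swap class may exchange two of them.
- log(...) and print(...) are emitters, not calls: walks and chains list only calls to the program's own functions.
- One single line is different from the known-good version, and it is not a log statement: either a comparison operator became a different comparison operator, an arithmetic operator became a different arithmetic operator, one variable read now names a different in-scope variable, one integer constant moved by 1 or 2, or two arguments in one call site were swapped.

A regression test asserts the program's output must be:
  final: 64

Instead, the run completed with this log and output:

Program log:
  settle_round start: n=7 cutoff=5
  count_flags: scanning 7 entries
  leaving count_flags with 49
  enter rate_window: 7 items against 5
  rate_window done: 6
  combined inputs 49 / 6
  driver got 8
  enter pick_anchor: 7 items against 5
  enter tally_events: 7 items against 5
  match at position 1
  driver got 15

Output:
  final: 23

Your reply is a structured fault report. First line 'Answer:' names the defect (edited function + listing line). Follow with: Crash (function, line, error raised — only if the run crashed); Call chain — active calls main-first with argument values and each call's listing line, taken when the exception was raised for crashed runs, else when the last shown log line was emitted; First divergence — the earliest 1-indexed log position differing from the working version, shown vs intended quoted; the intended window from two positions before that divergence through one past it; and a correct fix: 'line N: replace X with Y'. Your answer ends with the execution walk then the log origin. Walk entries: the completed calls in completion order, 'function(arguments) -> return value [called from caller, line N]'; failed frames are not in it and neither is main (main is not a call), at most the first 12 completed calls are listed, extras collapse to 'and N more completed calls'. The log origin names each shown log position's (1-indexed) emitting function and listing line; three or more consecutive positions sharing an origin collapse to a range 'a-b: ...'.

Answer: the defect is in rate_window at line 13.
Key fact: The earliest visible damage is log position 5 — 'rate_window done: 6' rather than the intended 'rate_window done: 1'.
Call chain: main.
First divergence: at position 5 the run shows 'rate_window done: 6' where the working version logs 'rate_window done: 1'.
Intended log window:
  3: leaving count_flags with 49
  4: enter rate_window: 7 items against 5
  5: rate_window done: 1
  6: combined inputs 49 / 1
Execution walk:
  count_flags([6, 5, 1, 7, 12, 10, 8]) -> 49  [called from settle_round, line 26]
  rate_window([6, 5, 1, 7, 12, 10, 8], 5) -> 6  [called from settle_round, line 27]
  settle_round([6, 5, 1, 7, 12, 10, 8], 5) -> 8  [called from main, line 48]
  tally_events([6, 5, 1, 7, 12, 10, 8], 5) -> 1  [called from pick_anchor, line 40]
  pick_anchor([6, 5, 1, 7, 12, 10, 8], 5) -> 15  [called from main, line 50]
Log origin:
  1: emitted by settle_round (line 25)
  2: emitted by count_flags (line 2)
  3: emitted by count_flags (line 6)
  4: emitted by rate_window (line 10)
  5: emitted by rate_window (line 15)
  6: emitted by settle_round (line 28)
  7: emitted by main (line 49)
  8: emitted by pick_anchor (line 39)
  9: emitted by tally_events (line 33)
  10: emitted by pick_anchor (line 41)
  11: emitted by main (line 51)
A correct fix: line 13: replace `>=` with `==`.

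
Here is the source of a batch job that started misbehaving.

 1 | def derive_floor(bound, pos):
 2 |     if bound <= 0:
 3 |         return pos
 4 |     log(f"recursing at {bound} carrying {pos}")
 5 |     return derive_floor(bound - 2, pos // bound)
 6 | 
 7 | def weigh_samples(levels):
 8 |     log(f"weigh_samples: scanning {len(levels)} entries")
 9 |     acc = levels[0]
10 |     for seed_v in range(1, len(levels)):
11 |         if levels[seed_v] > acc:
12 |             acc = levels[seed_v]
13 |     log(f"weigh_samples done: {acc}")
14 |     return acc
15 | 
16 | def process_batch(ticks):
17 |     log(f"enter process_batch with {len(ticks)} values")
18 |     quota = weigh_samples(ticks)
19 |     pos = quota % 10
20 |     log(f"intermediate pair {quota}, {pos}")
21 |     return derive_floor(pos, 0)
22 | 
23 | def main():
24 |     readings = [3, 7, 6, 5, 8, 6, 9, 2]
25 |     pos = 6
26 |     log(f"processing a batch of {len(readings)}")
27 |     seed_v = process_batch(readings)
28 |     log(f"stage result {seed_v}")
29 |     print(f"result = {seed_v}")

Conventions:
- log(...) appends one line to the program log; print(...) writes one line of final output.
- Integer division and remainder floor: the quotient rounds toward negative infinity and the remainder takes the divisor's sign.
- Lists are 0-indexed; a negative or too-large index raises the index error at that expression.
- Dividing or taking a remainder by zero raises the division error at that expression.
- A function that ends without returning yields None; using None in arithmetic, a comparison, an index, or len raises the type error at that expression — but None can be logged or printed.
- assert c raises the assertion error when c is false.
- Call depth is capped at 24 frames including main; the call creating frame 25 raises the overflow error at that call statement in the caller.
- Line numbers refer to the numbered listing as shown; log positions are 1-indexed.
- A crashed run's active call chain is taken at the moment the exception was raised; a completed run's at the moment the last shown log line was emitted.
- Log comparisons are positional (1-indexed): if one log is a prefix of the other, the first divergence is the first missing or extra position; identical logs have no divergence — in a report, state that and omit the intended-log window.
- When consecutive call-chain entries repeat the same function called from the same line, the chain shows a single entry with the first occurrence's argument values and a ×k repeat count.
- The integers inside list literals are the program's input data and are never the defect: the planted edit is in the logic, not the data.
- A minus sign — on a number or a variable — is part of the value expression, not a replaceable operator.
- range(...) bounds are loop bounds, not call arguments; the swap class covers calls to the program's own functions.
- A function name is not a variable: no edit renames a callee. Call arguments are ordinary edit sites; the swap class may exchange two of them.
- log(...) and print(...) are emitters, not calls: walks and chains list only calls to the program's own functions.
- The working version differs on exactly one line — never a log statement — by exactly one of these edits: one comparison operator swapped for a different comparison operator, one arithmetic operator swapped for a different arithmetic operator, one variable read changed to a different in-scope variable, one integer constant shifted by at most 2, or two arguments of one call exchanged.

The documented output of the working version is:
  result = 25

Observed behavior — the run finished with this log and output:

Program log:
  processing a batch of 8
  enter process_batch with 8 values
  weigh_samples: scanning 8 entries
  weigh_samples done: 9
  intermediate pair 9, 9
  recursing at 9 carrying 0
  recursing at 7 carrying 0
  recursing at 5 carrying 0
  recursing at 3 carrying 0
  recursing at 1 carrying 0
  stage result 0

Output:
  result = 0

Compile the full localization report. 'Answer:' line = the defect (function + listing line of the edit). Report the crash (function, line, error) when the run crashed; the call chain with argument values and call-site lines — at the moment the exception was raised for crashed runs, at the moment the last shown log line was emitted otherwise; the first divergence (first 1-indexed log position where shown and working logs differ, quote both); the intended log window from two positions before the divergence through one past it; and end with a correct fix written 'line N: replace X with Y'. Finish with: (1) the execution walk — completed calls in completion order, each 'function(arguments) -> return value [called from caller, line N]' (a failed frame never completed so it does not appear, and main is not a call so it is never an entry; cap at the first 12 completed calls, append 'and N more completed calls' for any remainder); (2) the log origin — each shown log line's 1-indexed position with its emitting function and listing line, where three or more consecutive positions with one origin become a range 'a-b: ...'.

Answer: the defect is in derive_floor at line 5.
The tell: Everything matches until log position 7, which reads 'recursing at 7 carrying 0' in place of 'recursing at 7 carrying 9'.
Call chain: main.
First divergence: position 7 — shown 'recursing at 7 carrying 0', intended 'recursing at 7 carrying 9'.
Intended log window:
  5: intermediate pair 9, 9
  6: recursing at 9 carrying 0
  7: recursing at 7 carrying 9
  8: recursing at 5 carrying 16
Execution walk:
  weigh_samples([3, 7, 6, 5, 8, 6, 9, 2]) -> 9  [called from process_batch, line 18]
  derive_floor(-1, 0) -> 0  [called from derive_floor, line 5]
  derive_floor(1, 0) -> 0  [called from derive_floor, line 5]
  derive_floor(3, 0) -> 0  [called from derive_floor, line 5]
  derive_floor(5, 0) -> 0  [called from derive_floor, line 5]
  derive_floor(7, 0) -> 0  [called from derive_floor, line 5]
  derive_floor(9, 0) -> 0  [called from process_batch, line 21]
  process_batch([3, 7, 6, 5, 8, 6, 9, 2]) -> 0  [called from main, line 27]
Log origin:
  1 — main, line 26
  2 — process_batch, line 17
  3 — weigh_samples, line 8
  4 — weigh_samples, line 13
  5 — process_batch, line 20
  6-10 — derive_floor, line 4
  11 — main, line 28
A correct fix: line 5: replace `//` with `+`.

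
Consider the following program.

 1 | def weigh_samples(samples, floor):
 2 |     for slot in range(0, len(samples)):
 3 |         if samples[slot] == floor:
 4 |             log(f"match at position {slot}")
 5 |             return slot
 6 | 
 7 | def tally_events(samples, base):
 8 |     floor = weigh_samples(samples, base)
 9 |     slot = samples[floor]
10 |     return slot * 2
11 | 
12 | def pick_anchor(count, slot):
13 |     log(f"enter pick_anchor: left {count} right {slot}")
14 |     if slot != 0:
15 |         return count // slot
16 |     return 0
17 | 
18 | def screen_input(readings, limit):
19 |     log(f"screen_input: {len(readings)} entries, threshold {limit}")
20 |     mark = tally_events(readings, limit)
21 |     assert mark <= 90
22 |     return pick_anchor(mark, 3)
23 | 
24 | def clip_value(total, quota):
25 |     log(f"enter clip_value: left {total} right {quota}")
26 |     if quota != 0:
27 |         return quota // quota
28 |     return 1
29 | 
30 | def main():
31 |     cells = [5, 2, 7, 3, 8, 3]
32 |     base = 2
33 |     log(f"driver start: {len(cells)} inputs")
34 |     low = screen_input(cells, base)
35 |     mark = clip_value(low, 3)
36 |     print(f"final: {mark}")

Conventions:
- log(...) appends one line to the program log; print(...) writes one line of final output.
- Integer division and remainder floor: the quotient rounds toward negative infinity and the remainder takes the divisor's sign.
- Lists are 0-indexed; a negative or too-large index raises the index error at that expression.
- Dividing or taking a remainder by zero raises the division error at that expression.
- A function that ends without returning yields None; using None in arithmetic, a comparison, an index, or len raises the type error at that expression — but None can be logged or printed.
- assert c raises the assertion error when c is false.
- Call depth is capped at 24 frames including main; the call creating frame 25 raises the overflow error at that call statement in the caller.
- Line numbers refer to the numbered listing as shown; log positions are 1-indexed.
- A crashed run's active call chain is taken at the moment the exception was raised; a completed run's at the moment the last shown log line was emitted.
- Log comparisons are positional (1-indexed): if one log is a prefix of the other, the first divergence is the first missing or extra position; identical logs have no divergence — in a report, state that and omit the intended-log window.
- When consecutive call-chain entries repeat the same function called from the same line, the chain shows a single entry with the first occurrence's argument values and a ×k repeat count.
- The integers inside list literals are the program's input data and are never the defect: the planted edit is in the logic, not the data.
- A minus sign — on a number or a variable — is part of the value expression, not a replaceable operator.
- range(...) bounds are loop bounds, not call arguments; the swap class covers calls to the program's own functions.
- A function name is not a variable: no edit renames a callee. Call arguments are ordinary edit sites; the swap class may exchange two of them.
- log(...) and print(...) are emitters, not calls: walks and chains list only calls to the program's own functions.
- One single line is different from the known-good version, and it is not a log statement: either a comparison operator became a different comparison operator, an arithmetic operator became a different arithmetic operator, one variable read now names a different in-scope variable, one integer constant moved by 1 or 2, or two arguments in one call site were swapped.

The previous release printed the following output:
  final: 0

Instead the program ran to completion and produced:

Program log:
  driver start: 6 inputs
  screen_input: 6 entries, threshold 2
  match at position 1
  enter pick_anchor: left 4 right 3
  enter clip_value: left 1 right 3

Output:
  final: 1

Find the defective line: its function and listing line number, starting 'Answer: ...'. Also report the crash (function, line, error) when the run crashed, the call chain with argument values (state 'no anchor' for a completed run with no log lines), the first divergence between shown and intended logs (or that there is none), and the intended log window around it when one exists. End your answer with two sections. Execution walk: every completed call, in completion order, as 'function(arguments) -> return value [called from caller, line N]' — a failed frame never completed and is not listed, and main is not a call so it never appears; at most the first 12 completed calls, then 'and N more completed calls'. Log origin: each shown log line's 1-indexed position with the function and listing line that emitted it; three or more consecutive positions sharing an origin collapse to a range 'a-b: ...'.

Answer: the defect is in clip_value at line 27.
The tell: Log streams are identical — the defect surfaces only in the printed output.
Call chain: main -> clip_value(1, 3) (called at line 35).
First divergence: none (the log streams are identical).
Execution walk:
  weigh_samples([5, 2, 7, 3, 8, 3], 2) -> 1  [called from tally_events, line 8]
  tally_events([5, 2, 7, 3, 8, 3], 2) -> 4  [called from screen_input, line 20]
  pick_anchor(4, 3) -> 1  [called from screen_input, line 22]
  screen_input([5, 2, 7, 3, 8, 3], 2) -> 1  [called from main, line 34]
  clip_value(1, 3) -> 1  [called from main, line 35]
Log origin:
  1: emitted by main (line 33)
  2: emitted by screen_input (line 19)
  3: emitted by weigh_samples (line 4)
  4: emitted by pick_anchor (line 13)
  5: emitted by clip_value (line 25)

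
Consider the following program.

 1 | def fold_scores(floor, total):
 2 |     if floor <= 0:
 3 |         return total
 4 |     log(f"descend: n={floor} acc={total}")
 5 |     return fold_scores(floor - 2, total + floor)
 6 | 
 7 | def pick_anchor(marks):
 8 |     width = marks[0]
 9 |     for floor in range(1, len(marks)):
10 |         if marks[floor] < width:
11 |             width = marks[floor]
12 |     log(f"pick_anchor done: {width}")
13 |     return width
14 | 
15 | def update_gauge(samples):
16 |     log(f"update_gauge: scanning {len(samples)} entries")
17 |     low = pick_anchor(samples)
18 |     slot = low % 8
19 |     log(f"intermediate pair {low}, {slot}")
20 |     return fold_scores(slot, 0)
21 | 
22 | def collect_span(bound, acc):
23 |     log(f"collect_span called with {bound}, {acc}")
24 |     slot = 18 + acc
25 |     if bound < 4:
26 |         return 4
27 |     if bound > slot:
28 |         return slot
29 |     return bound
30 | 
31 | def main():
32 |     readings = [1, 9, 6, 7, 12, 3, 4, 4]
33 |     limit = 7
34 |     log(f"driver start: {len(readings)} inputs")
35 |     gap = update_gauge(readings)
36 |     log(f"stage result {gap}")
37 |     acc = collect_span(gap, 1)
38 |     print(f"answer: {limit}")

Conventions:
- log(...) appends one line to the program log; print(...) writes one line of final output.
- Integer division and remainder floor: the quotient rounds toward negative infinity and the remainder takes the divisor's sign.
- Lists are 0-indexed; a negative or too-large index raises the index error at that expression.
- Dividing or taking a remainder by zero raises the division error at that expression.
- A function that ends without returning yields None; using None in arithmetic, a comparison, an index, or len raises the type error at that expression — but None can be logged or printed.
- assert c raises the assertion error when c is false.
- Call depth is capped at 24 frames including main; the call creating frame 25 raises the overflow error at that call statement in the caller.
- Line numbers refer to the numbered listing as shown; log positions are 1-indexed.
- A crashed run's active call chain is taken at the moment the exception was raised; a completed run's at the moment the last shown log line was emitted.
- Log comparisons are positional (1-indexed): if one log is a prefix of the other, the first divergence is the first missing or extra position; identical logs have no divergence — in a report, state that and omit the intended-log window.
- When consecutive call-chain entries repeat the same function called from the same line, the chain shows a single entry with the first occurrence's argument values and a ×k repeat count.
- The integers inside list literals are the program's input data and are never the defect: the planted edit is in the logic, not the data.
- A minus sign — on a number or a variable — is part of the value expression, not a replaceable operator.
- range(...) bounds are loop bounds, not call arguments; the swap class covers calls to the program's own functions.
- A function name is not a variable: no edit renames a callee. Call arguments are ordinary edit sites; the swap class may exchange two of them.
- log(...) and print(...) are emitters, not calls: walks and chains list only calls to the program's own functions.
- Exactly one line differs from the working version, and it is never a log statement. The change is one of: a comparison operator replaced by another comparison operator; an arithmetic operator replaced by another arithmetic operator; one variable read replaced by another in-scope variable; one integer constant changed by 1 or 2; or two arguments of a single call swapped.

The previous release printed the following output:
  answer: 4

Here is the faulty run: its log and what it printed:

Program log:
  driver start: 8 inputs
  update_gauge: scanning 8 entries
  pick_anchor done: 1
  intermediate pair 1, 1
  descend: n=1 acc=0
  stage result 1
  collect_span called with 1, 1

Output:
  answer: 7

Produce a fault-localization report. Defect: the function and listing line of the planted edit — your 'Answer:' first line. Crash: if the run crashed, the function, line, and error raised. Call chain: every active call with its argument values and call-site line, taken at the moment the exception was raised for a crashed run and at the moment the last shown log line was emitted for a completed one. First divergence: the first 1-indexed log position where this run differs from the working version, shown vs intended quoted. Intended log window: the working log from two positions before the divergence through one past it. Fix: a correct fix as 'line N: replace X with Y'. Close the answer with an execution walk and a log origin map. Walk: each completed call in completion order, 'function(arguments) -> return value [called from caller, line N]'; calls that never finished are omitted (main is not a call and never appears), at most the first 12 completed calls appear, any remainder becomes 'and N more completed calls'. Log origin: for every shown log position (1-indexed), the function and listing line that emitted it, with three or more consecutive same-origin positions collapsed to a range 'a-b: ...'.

Answer: the defect is in main at line 38.
The tell: Every logged value matches the working version; the printed result is what differs.
Call chain: main -> collect_span(1, 1) (called at line 37).
First divergence: none; the two logs match at every position.
Execution walk:
  pick_anchor([1, 9, 6, 7, 12, 3, 4, 4]) -> 1  [called from update_gauge, line 17]
  fold_scores(-1, 1) -> 1  [called from fold_scores, line 5]
  fold_scores(1, 0) -> 1  [called from update_gauge, line 20]
  update_gauge([1, 9, 6, 7, 12, 3, 4, 4]) -> 1  [called from main, line 35]
  collect_span(1, 1) -> 4  [called from main, line 37]
Log line origins:
  1: emitted by main (line 34)
  2: emitted by update_gauge (line 16)
  3: emitted by pick_anchor (line 12)
  4: emitted by update_gauge (line 19)
  5: emitted by fold_scores (line 4)
  6: emitted by main (line 36)
  7: emitted by collect_span (line 23)
A correct fix: line 38: replace `limit` with `acc`.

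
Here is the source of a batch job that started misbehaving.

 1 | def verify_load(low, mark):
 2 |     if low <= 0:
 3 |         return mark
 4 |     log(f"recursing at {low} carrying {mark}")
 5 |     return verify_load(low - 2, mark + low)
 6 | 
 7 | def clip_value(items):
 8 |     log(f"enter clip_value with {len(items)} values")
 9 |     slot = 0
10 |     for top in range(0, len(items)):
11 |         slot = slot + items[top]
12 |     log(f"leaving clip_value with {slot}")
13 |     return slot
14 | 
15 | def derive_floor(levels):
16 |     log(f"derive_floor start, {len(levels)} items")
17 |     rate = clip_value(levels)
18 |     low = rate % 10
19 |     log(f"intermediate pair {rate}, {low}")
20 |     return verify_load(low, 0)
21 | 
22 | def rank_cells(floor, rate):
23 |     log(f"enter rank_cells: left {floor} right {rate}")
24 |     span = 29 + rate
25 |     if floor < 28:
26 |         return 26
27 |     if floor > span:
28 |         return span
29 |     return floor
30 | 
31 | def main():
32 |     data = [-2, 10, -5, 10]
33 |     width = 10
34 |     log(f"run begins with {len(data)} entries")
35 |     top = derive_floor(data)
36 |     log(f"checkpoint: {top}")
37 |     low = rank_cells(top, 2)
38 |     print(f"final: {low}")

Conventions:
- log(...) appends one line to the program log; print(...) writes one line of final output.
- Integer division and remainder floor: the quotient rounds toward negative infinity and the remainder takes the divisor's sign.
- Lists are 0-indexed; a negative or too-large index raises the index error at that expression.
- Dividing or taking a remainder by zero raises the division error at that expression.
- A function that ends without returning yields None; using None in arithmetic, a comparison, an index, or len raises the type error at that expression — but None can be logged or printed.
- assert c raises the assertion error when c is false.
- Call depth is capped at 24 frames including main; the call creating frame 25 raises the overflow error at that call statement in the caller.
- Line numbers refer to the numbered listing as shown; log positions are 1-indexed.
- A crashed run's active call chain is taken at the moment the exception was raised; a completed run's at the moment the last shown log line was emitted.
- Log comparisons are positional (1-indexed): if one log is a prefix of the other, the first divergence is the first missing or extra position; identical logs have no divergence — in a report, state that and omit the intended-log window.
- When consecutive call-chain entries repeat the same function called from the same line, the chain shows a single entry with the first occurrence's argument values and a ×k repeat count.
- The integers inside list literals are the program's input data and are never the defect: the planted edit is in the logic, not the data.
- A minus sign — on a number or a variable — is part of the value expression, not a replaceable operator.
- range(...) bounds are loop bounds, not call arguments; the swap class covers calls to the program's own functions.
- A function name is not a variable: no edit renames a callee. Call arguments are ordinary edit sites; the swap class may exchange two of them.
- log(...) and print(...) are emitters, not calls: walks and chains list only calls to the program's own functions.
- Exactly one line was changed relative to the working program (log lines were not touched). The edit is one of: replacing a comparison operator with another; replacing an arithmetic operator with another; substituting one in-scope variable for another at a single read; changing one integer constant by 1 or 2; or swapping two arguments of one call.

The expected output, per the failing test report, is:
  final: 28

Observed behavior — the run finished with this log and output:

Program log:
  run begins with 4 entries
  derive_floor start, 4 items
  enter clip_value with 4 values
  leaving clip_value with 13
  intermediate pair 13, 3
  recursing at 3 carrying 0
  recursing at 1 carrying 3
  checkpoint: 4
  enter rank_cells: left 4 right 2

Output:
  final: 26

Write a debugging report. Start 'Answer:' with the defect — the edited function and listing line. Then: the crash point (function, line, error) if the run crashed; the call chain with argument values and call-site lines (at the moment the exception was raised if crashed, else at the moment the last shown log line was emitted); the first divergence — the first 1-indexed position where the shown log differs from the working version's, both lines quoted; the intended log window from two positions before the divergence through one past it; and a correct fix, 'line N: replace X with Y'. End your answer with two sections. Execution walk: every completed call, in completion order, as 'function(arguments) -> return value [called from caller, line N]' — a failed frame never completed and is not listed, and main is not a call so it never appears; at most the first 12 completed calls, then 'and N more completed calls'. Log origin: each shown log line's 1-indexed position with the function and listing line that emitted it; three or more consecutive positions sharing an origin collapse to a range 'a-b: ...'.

Answer: the defect is in rank_cells at line 26.
Core observation: The two runs log identically and part ways only at the printed values.
Call chain: main -> rank_cells(4, 2) (called at line 37).
First divergence: none (the log streams are identical).
Execution walk:
  clip_value([-2, 10, -5, 10]) -> 13  [called from derive_floor, line 17]
  verify_load(-1, 4) -> 4  [called from verify_load, line 5]
  verify_load(1, 3) -> 4  [called from verify_load, line 5]
  verify_load(3, 0) -> 4  [called from derive_floor, line 20]
  derive_floor([-2, 10, -5, 10]) -> 4  [called from main, line 35]
  rank_cells(4, 2) -> 26  [called from main, line 37]
Origin of each log line:
  1: emitted by main (line 34)
  2: emitted by derive_floor (line 16)
  3: emitted by clip_value (line 8)
  4: emitted by clip_value (line 12)
  5: emitted by derive_floor (line 19)
  6: emitted by verify_load (line 4)
  7: emitted by verify_load (line 4)
  8: emitted by main (line 36)
  9: emitted by rank_cells (line 23)
A correct fix: line 26: replace `26` with `28`.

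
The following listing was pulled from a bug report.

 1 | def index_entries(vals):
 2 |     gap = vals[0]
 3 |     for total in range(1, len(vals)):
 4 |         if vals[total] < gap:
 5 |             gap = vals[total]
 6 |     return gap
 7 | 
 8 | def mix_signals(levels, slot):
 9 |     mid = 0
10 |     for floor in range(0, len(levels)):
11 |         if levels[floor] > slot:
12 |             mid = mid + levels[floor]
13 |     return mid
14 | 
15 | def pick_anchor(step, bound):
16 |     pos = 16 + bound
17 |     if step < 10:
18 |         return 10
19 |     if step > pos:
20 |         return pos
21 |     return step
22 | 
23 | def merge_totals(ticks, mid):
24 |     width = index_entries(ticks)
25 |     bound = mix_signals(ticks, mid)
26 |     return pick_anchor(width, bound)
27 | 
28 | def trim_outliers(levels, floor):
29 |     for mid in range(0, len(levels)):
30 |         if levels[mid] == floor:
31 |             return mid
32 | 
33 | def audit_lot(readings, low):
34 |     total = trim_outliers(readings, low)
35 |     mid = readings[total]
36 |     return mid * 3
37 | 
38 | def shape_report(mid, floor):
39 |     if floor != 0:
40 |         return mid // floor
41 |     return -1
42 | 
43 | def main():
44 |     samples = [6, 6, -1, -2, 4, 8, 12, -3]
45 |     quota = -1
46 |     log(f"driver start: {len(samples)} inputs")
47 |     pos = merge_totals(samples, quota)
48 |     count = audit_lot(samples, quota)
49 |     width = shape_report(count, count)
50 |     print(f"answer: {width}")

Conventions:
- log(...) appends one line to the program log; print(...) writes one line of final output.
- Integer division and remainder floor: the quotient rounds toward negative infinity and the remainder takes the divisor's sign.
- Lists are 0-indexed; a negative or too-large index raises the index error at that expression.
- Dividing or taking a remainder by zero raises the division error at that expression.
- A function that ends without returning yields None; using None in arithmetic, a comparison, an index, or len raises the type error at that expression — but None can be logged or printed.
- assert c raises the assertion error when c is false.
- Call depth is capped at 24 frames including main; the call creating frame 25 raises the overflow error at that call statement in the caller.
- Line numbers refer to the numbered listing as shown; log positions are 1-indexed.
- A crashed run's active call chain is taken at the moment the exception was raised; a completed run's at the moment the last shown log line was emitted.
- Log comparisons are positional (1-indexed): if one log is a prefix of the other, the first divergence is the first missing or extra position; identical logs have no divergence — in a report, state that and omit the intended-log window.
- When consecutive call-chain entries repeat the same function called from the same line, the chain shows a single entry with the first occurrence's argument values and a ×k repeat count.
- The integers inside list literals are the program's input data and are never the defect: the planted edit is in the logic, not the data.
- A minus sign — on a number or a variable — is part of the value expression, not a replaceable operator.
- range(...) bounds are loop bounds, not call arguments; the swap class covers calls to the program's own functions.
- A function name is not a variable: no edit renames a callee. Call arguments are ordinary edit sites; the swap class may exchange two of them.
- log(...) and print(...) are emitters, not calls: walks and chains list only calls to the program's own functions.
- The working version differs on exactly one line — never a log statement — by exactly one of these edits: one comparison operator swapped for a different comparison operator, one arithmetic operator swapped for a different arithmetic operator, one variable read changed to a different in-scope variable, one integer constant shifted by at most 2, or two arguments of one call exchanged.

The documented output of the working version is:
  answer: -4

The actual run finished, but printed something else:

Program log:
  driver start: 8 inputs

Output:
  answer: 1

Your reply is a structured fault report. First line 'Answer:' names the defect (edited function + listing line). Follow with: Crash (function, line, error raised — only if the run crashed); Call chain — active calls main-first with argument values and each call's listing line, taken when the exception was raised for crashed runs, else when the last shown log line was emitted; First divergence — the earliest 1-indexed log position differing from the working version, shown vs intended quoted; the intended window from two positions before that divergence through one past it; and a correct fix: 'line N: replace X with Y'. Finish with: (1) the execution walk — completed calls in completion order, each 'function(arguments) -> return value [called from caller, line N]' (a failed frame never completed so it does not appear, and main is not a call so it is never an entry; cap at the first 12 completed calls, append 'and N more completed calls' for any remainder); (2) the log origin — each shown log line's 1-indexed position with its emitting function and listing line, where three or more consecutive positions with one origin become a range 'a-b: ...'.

Answer: the defect is in main at line 49.
Core observation: The two runs log identically and part ways only at the printed values.
Call chain: main.
First divergence: none (the log streams are identical).
Execution walk:
  index_entries([6, 6, -1, -2, 4, 8, 12, -3]) -> -3  [called from merge_totals, line 24]
  mix_signals([6, 6, -1, -2, 4, 8, 12, -3], -1) -> 36  [called from merge_totals, line 25]
  pick_anchor(-3, 36) -> 10  [called from merge_totals, line 26]
  merge_totals([6, 6, -1, -2, 4, 8, 12, -3], -1) -> 10  [called from main, line 47]
  trim_outliers([6, 6, -1, -2, 4, 8, 12, -3], -1) -> 2  [called from audit_lot, line 34]
  audit_lot([6, 6, -1, -2, 4, 8, 12, -3], -1) -> -3  [called from main, line 48]
  shape_report(-3, -3) -> 1  [called from main, line 49]
Log origin:
  1: from main, line 46
A correct fix: line 49: replace `shape_report(count, count)` with `shape_report(pos, count)`.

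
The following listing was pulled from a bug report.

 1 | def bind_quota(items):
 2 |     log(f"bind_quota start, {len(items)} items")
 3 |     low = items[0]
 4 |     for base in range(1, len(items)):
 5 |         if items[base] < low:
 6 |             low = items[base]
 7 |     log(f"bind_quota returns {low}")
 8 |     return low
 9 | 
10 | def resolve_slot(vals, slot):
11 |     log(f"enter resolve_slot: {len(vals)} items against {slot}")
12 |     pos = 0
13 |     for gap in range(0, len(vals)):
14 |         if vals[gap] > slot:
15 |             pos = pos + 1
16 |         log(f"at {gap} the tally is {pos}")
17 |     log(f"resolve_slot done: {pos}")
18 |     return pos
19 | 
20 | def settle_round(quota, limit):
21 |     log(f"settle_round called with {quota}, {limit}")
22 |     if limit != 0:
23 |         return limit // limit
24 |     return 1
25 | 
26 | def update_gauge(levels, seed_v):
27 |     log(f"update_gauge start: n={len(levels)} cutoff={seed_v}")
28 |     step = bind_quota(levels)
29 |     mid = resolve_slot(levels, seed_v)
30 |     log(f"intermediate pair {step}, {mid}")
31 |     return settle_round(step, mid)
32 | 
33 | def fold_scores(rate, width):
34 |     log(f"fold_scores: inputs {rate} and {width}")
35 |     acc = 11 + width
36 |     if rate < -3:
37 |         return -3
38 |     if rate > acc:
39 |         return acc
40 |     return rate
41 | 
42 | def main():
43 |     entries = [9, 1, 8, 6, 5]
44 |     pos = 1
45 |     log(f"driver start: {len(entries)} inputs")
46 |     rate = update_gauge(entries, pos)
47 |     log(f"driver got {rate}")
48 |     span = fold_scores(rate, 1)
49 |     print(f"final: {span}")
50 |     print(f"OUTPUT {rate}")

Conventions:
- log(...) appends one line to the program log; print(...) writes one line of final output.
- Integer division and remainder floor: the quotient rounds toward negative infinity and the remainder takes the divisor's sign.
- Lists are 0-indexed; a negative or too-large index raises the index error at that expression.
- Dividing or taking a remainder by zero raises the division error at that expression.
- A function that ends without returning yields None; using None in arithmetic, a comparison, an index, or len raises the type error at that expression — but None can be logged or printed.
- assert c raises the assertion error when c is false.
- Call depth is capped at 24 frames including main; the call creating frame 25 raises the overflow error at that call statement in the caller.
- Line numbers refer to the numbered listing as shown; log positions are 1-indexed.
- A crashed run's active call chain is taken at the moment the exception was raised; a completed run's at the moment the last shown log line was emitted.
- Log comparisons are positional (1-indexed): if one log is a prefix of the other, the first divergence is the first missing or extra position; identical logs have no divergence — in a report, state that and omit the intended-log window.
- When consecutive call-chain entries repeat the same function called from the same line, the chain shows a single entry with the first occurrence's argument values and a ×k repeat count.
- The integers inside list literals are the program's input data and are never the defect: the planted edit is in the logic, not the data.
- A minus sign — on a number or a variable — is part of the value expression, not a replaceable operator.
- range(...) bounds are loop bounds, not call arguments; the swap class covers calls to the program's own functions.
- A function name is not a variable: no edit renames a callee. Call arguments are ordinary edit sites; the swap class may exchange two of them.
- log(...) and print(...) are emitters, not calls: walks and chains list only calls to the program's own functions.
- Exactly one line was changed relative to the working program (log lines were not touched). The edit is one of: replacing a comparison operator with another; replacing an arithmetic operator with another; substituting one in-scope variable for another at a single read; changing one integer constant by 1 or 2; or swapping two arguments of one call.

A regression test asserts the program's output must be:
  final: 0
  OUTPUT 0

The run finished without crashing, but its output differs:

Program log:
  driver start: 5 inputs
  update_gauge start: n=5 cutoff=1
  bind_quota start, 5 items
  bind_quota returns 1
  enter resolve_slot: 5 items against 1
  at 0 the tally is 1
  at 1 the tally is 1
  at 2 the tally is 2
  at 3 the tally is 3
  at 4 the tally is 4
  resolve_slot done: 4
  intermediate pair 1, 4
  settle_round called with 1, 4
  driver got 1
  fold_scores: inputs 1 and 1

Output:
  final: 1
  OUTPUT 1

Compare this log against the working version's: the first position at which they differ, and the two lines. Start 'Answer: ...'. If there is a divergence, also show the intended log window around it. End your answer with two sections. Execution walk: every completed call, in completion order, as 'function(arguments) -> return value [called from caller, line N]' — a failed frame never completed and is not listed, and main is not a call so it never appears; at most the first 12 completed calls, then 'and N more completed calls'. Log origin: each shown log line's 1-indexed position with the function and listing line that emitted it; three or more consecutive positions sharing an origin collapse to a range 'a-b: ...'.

Answer: position 14; shown 'driver got 1' vs intended 'driver got 0'.
Intended log window:
  12: intermediate pair 1, 4
  13: settle_round called with 1, 4
  14: driver got 0
  15: fold_scores: inputs 0 and 1
Execution walk:
  bind_quota([9, 1, 8, 6, 5]) -> 1  [called from update_gauge, line 28]
  resolve_slot([9, 1, 8, 6, 5], 1) -> 4  [called from update_gauge, line 29]
  settle_round(1, 4) -> 1  [called from update_gauge, line 31]
  update_gauge([9, 1, 8, 6, 5], 1) -> 1  [called from main, line 46]
  fold_scores(1, 1) -> 1  [called from main, line 48]
Log line origins:
  1: from main, line 45
  2: from update_gauge, line 27
  3: from bind_quota, line 2
  4: from bind_quota, line 7
  5: from resolve_slot, line 11
  6-10: from resolve_slot, line 16
  11: from resolve_slot, line 17
  12: from update_gauge, line 30
  13: from settle_round, line 21
  14: from main, line 47
  15: from fold_scores, line 34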